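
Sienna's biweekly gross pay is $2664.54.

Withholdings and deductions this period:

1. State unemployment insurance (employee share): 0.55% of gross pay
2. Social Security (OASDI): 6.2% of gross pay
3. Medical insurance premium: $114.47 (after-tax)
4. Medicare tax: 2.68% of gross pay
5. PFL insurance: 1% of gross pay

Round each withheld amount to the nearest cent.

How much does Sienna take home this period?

$2272.16

PFL insurance: $2664.54 × 0.01 = $26.65
Medicare tax: $2664.54 × 0.0268 = $71.41
State unemployment insurance (employee share): $2664.54 × 0.0055 = $14.65
Social Security (OASDI): $2664.54 × 0.062 = $165.20
Medical insurance premium: $114.47
Total deductions = $26.65 + $71.41 + $14.65 + $165.20 + $114.47 = $392.38
Net pay = $2664.54 − $392.38 = $2272.16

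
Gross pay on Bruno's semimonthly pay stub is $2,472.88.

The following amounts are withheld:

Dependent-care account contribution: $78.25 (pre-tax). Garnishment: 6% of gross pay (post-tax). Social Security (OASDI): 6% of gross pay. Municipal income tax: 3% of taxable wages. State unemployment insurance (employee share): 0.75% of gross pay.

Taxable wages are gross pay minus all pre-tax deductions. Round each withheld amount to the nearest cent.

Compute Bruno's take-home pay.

Dependent-care account contribution: $78.25
Taxable wages = $2,472.88 − $78.25 = $2,394.63
Municipal income tax: $2,394.63 × 0.03 = $71.84
Social Security (OASDI): $2,472.88 × 0.06 = $148.37
State unemployment insurance (employee share): $2,472.88 × 0.0075 = $18.55
Garnishment: $2,472.88 × 0.06 = $148.37
Total deductions = $78.25 + $71.84 + $148.37 + $18.55 + $148.37 = $465.38
Net pay = $2,472.88 − $465.38 = $2,007.50

$2,007.50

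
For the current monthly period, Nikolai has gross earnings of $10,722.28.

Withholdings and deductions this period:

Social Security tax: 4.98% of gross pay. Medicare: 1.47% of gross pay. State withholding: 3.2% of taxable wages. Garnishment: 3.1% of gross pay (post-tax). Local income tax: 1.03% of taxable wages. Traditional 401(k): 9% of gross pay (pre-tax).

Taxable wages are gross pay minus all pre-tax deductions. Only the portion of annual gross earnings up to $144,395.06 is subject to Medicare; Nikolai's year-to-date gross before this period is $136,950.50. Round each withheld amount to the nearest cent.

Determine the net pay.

Traditional 401(k): $10,722.28 × 0.09 = $965.01
Taxable wages = $10,722.28 − $965.01 = $9,757.27
State withholding: $9,757.27 × 0.032 = $312.23
Local income tax: $9,757.27 × 0.0103 = $100.50
Medicare: only $144,395.06 − $136,950.50 = $7,444.56 of this check is subject → $7,444.56 × 0.0147 = $109.44
Social Security tax: $10,722.28 × 0.0498 = $533.97
Garnishment: $10,722.28 × 0.031 = $332.39
Total deductions = $965.01 + $312.23 + $100.50 + $109.44 + $533.97 + $332.39 = $2,353.54
Net pay = $10,722.28 − $2,353.54 = $8,368.74

$8,368.74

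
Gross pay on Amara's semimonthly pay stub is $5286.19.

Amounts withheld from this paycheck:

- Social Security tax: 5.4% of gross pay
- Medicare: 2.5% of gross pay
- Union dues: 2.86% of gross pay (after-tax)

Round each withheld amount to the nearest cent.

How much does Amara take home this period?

Social Security tax: $5286.19 × 0.054 = $285.45
Medicare: $5286.19 × 0.025 = $132.15
Union dues: $5286.19 × 0.0286 = $151.19
Total deductions = $285.45 + $132.15 + $151.19 = $568.79
Net pay = $5286.19 − $568.79 = $4717.40

$4717.40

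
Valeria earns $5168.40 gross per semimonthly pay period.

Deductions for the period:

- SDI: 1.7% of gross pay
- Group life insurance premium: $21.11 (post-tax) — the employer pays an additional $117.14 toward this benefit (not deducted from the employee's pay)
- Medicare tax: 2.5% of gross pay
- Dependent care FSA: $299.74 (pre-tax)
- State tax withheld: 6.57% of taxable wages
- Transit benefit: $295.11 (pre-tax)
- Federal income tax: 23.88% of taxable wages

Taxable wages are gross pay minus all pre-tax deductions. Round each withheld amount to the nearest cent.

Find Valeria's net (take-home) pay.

Dependent care FSA: $299.74
Transit benefit: $295.11
Pre-tax total = $299.74 + $295.11 = $594.85
Taxable wages = $5168.40 − $594.85 = $4573.55
State tax withheld: $4573.55 × 0.0657 = $300.48
Federal income tax: $4573.55 × 0.2388 = $1092.16
Medicare tax: $5168.40 × 0.025 = $129.21
SDI: $5168.40 × 0.017 = $87.86
Group life insurance premium: $21.11
(Employer's $117.14 toward group life insurance premium is not withheld from the employee.)
Total deductions = $299.74 + $295.11 + $300.48 + $1092.16 + $129.21 + $87.86 + $21.11 = $2225.67
Net pay = $5168.40 − $2225.67 = $2942.73

$2942.73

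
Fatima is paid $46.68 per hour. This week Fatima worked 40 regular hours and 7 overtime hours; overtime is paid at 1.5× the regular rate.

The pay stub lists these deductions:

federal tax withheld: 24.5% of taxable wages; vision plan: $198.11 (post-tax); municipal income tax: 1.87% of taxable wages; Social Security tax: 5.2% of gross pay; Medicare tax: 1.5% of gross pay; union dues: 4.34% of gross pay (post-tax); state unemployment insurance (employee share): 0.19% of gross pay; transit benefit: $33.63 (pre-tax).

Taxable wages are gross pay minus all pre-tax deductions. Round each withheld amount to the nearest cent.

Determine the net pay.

$1248.11

Regular pay: 40 × $46.68 = $1867.20
Overtime pay: 7 × $46.68 × 1.5 = $490.14
Gross pay = $1867.20 + $490.14 = $2357.34
Transit benefit: $33.63
Taxable wages = $2357.34 − $33.63 = $2323.71
Federal tax withheld: $2323.71 × 0.245 = $569.31
Municipal income tax: $2323.71 × 0.0187 = $43.45
Medicare tax: $2357.34 × 0.015 = $35.36
Social Security tax: $2357.34 × 0.052 = $122.58
State unemployment insurance (employee share): $2357.34 × 0.0019 = $4.48
Union dues: $2357.34 × 0.0434 = $102.31
Vision plan: $198.11
Total deductions = $33.63 + $569.31 + $43.45 + $35.36 + $122.58 + $4.48 + $102.31 + $198.11 = $1109.23
Net pay = $2357.34 − $1109.23 = $1248.11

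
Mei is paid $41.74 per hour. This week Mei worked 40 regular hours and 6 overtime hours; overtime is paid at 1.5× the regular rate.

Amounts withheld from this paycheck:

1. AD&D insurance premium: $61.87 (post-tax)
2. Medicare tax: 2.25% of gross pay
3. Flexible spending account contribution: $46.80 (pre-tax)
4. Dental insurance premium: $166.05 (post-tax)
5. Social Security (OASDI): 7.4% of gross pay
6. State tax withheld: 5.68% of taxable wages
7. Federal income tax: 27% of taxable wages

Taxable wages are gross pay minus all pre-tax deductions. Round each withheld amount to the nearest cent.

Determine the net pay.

$920.08

Regular pay: 40 × $41.74 = $1,669.60
Overtime pay: 6 × $41.74 × 1.5 = $375.66
Gross pay = $1,669.60 + $375.66 = $2,045.26
Flexible spending account contribution: $46.80
Taxable wages = $2,045.26 − $46.80 = $1,998.46
Federal income tax: $1,998.46 × 0.27 = $539.58
State tax withheld: $1,998.46 × 0.0568 = $113.51
Social Security (OASDI): $2,045.26 × 0.074 = $151.35
Medicare tax: $2,045.26 × 0.0225 = $46.02
AD&D insurance premium: $61.87
Dental insurance premium: $166.05
Total deductions = $46.80 + $539.58 + $113.51 + $151.35 + $46.02 + $61.87 + $166.05 = $1,125.18
Net pay = $2,045.26 − $1,125.18 = $920.08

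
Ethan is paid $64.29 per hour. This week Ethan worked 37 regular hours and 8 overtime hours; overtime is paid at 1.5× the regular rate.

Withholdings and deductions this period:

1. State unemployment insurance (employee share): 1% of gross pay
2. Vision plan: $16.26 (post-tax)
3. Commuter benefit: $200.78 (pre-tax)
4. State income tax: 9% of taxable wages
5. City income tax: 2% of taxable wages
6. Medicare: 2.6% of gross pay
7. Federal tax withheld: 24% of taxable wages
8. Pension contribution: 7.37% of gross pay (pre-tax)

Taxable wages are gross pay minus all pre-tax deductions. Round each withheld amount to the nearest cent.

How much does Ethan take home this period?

$1,636.55

Regular pay: 37 × $64.29 = $2,378.73
Overtime pay: 8 × $64.29 × 1.5 = $771.48
Gross pay = $2,378.73 + $771.48 = $3,150.21
Pension contribution: $3,150.21 × 0.0737 = $232.17
Commuter benefit: $200.78
Pre-tax total = $232.17 + $200.78 = $432.95
Taxable wages = $3,150.21 − $432.95 = $2,717.26
City income tax: $2,717.26 × 0.02 = $54.35
State income tax: $2,717.26 × 0.09 = $244.55
Federal tax withheld: $2,717.26 × 0.24 = $652.14
Medicare: $3,150.21 × 0.026 = $81.91
State unemployment insurance (employee share): $3,150.21 × 0.01 = $31.50
Vision plan: $16.26
Total deductions = $232.17 + $200.78 + $54.35 + $244.55 + $652.14 + $81.91 + $31.50 + $16.26 = $1,513.66
Net pay = $3,150.21 − $1,513.66 = $1,636.55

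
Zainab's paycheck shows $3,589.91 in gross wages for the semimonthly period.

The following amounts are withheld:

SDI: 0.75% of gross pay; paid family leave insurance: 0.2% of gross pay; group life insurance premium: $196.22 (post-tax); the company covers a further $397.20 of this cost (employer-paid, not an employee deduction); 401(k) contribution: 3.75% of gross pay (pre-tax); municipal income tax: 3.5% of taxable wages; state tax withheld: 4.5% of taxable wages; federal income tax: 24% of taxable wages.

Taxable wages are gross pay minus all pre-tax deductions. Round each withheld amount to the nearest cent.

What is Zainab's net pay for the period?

$2,119.27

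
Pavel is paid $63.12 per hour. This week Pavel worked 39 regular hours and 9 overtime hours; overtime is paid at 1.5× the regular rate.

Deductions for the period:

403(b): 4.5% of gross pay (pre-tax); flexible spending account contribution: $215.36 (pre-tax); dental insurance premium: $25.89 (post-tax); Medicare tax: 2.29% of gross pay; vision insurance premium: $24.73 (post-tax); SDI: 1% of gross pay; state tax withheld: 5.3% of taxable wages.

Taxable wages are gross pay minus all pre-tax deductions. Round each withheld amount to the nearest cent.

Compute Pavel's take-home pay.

$2633.36

Regular pay: 39 × $63.12 = $2461.68
Overtime pay: 9 × $63.12 × 1.5 = $852.12
Gross pay = $2461.68 + $852.12 = $3313.80
Flexible spending account contribution: $215.36
403(b): $3313.80 × 0.045 = $149.12
Pre-tax total = $215.36 + $149.12 = $364.48
Taxable wages = $3313.80 − $364.48 = $2949.32
State tax withheld: $2949.32 × 0.053 = $156.31
SDI: $3313.80 × 0.01 = $33.14
Medicare tax: $3313.80 × 0.0229 = $75.89
Dental insurance premium: $25.89
Vision insurance premium: $24.73
Total deductions = $215.36 + $149.12 + $156.31 + $33.14 + $75.89 + $25.89 + $24.73 = $680.44
Net pay = $3313.80 − $680.44 = $2633.36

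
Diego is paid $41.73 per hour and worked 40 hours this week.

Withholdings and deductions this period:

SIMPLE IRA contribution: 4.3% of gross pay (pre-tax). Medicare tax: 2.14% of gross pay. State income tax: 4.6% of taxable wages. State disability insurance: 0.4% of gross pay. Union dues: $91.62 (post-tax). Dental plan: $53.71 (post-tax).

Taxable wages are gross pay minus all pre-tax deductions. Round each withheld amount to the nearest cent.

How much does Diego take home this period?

$1,336.21

Gross pay: 40 × $41.73 = $1,669.20
SIMPLE IRA contribution: $1,669.20 × 0.043 = $71.78
Taxable wages = $1,669.20 − $71.78 = $1,597.42
State income tax: $1,597.42 × 0.046 = $73.48
State disability insurance: $1,669.20 × 0.004 = $6.68
Medicare tax: $1,669.20 × 0.0214 = $35.72
Union dues: $91.62
Dental plan: $53.71
Total deductions = $71.78 + $73.48 + $6.68 + $35.72 + $91.62 + $53.71 = $332.99
Net pay = $1,669.20 − $332.99 = $1,336.21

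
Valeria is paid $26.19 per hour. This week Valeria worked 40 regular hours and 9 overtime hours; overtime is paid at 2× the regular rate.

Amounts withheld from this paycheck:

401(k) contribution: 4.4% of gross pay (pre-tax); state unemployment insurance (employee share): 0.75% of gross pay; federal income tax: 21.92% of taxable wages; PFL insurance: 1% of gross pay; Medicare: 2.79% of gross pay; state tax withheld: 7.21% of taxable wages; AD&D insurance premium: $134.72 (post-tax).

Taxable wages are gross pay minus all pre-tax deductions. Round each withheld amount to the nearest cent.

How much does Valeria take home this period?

Regular pay: 40 × $26.19 = $1,047.60
Overtime pay: 9 × $26.19 × 2 = $471.42
Gross pay = $1,047.60 + $471.42 = $1,519.02
401(k) contribution: $1,519.02 × 0.044 = $66.84
Taxable wages = $1,519.02 − $66.84 = $1,452.18
Federal income tax: $1,452.18 × 0.2192 = $318.32
State tax withheld: $1,452.18 × 0.0721 = $104.70
Medicare: $1,519.02 × 0.0279 = $42.38
PFL insurance: $1,519.02 × 0.01 = $15.19
State unemployment insurance (employee share): $1,519.02 × 0.0075 = $11.39
AD&D insurance premium: $134.72
Total deductions = $66.84 + $318.32 + $104.70 + $42.38 + $15.19 + $11.39 + $134.72 = $693.54
Net pay = $1,519.02 − $693.54 = $825.48

$825.48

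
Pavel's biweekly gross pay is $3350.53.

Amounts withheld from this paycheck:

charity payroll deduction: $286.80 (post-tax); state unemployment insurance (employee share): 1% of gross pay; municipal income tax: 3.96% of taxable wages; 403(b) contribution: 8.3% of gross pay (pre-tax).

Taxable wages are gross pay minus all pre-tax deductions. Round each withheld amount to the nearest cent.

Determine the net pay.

$2630.46

403(b) contribution: $3350.53 × 0.083 = $278.09
Taxable wages = $3350.53 − $278.09 = $3072.44
Municipal income tax: $3072.44 × 0.0396 = $121.67
State unemployment insurance (employee share): $3350.53 × 0.01 = $33.51
Charity payroll deduction: $286.80
Total deductions = $278.09 + $121.67 + $33.51 + $286.80 = $720.07
Net pay = $3350.53 − $720.07 = $2630.46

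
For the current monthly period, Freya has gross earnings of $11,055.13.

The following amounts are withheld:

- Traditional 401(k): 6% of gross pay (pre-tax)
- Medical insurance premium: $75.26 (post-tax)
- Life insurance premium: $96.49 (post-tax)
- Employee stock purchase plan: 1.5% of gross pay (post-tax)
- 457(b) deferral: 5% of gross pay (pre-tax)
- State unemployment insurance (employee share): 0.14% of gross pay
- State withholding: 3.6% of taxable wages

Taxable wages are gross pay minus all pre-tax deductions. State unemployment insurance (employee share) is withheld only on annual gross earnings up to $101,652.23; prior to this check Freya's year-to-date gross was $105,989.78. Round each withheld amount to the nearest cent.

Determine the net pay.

$9,147.27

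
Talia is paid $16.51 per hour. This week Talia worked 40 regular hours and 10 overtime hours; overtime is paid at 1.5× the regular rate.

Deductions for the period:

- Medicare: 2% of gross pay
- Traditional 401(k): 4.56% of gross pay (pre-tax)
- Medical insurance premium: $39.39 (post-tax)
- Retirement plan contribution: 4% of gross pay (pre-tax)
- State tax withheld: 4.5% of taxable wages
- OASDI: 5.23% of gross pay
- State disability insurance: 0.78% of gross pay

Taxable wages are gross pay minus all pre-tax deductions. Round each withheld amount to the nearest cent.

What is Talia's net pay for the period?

Regular pay: 40 × $16.51 = $660.40
Overtime pay: 10 × $16.51 × 1.5 = $247.65
Gross pay = $660.40 + $247.65 = $908.05
Traditional 401(k): $908.05 × 0.0456 = $41.41
Retirement plan contribution: $908.05 × 0.04 = $36.32
Pre-tax total = $41.41 + $36.32 = $77.73
Taxable wages = $908.05 − $77.73 = $830.32
State tax withheld: $830.32 × 0.045 = $37.36
Medicare: $908.05 × 0.02 = $18.16
State disability insurance: $908.05 × 0.0078 = $7.08
OASDI: $908.05 × 0.0523 = $47.49
Medical insurance premium: $39.39
Total deductions = $41.41 + $36.32 + $37.36 + $18.16 + $7.08 + $47.49 + $39.39 = $227.21
Net pay = $908.05 − $227.21 = $680.84

$680.84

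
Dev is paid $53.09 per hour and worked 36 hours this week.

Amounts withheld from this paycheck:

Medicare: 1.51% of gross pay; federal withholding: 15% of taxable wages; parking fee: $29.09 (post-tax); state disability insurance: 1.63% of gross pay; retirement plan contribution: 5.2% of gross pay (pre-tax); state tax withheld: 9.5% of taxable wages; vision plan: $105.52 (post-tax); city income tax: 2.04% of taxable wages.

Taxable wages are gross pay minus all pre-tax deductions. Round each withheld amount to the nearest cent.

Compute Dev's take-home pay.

Gross pay: 36 × $53.09 = $1911.24
Retirement plan contribution: $1911.24 × 0.052 = $99.38
Taxable wages = $1911.24 − $99.38 = $1811.86
State tax withheld: $1811.86 × 0.095 = $172.13
City income tax: $1811.86 × 0.0204 = $36.96
Federal withholding: $1811.86 × 0.15 = $271.78
State disability insurance: $1911.24 × 0.0163 = $31.15
Medicare: $1911.24 × 0.0151 = $28.86
Parking fee: $29.09
Vision plan: $105.52
Total deductions = $99.38 + $172.13 + $36.96 + $271.78 + $31.15 + $28.86 + $29.09 + $105.52 = $774.87
Net pay = $1911.24 − $774.87 = $1136.37

$1136.37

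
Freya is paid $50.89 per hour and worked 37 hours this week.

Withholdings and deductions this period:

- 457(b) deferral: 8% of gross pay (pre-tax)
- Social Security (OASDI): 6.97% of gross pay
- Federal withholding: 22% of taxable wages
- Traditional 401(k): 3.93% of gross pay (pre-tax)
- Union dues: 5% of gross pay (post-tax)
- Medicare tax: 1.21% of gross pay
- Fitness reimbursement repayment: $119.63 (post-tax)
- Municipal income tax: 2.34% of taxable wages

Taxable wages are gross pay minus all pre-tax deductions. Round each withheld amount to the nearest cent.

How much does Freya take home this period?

Gross pay: 37 × $50.89 = $1,882.93
457(b) deferral: $1,882.93 × 0.08 = $150.63
Traditional 401(k): $1,882.93 × 0.0393 = $74.00
Pre-tax total = $150.63 + $74.00 = $224.63
Taxable wages = $1,882.93 − $224.63 = $1,658.30
Federal withholding: $1,658.30 × 0.22 = $364.83
Municipal income tax: $1,658.30 × 0.0234 = $38.80
Medicare tax: $1,882.93 × 0.0121 = $22.78
Social Security (OASDI): $1,882.93 × 0.0697 = $131.24
Fitness reimbursement repayment: $119.63
Union dues: $1,882.93 × 0.05 = $94.15
Total deductions = $150.63 + $74.00 + $364.83 + $38.80 + $22.78 + $131.24 + $119.63 + $94.15 = $996.06
Net pay = $1,882.93 − $996.06 = $886.87

$886.87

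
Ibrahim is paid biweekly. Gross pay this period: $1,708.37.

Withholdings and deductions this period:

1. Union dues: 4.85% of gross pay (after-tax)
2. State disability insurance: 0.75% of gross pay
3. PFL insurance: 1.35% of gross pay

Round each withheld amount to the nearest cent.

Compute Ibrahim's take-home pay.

PFL insurance: $1,708.37 × 0.0135 = $23.06
State disability insurance: $1,708.37 × 0.0075 = $12.81
Union dues: $1,708.37 × 0.0485 = $82.86
Total deductions = $23.06 + $12.81 + $82.86 = $118.73
Net pay = $1,708.37 − $118.73 = $1,589.64

$1,589.64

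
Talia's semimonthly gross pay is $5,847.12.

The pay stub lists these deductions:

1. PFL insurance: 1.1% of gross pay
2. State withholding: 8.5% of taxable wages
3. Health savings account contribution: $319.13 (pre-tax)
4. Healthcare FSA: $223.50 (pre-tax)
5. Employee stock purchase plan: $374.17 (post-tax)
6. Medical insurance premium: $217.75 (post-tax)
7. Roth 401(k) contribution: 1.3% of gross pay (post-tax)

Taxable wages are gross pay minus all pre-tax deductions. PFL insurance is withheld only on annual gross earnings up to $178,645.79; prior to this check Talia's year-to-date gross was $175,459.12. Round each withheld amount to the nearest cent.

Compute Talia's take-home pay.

Health savings account contribution: $319.13
Healthcare FSA: $223.50
Pre-tax total = $319.13 + $223.50 = $542.63
Taxable wages = $5,847.12 − $542.63 = $5,304.49
State withholding: $5,304.49 × 0.085 = $450.88
PFL insurance: only $178,645.79 − $175,459.12 = $3,186.67 of this check is subject → $3,186.67 × 0.011 = $35.05
Medical insurance premium: $217.75
Employee stock purchase plan: $374.17
Roth 401(k) contribution: $5,847.12 × 0.013 = $76.01
Total deductions = $319.13 + $223.50 + $450.88 + $35.05 + $217.75 + $374.17 + $76.01 = $1,696.49
Net pay = $5,847.12 − $1,696.49 = $4,150.63

$4,150.63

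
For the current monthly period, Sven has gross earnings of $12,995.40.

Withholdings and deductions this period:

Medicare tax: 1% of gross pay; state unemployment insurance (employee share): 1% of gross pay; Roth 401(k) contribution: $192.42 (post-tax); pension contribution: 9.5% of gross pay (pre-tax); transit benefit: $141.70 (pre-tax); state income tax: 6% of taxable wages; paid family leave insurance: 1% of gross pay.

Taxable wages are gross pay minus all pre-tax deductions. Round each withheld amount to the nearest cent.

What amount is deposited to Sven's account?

Transit benefit: $141.70
Pension contribution: $12,995.40 × 0.095 = $1,234.56
Pre-tax total = $141.70 + $1,234.56 = $1,376.26
Taxable wages = $12,995.40 − $1,376.26 = $11,619.14
State income tax: $11,619.14 × 0.06 = $697.15
Paid family leave insurance: $12,995.40 × 0.01 = $129.95
Medicare tax: $12,995.40 × 0.01 = $129.95
State unemployment insurance (employee share): $12,995.40 × 0.01 = $129.95
Roth 401(k) contribution: $192.42
Total deductions = $141.70 + $1,234.56 + $697.15 + $129.95 + $129.95 + $129.95 + $192.42 = $2,655.68
Net pay = $12,995.40 − $2,655.68 = $10,339.72

$10,339.72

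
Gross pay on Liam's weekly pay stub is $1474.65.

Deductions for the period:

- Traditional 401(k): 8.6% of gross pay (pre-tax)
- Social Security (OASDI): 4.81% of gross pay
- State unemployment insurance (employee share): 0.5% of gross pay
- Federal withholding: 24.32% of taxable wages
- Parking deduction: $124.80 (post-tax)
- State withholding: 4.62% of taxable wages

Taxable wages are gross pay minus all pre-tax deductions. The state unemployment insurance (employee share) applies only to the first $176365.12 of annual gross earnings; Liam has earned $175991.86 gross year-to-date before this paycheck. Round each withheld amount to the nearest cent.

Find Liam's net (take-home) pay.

$760.17

Traditional 401(k): $1474.65 × 0.086 = $126.82
Taxable wages = $1474.65 − $126.82 = $1347.83
Federal withholding: $1347.83 × 0.2432 = $327.79
State withholding: $1347.83 × 0.0462 = $62.27
State unemployment insurance (employee share): only $176365.12 − $175991.86 = $373.26 of this check is subject → $373.26 × 0.005 = $1.87
Social Security (OASDI): $1474.65 × 0.0481 = $70.93
Parking deduction: $124.80
Total deductions = $126.82 + $327.79 + $62.27 + $1.87 + $70.93 + $124.80 = $714.48
Net pay = $1474.65 − $714.48 = $760.17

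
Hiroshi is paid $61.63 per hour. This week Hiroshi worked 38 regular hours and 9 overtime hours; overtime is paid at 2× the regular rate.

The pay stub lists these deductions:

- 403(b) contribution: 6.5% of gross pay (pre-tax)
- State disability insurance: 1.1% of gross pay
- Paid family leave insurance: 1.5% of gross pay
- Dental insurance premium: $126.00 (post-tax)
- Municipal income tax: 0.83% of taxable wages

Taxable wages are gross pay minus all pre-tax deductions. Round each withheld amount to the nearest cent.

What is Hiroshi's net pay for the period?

$2984.44

Regular pay: 38 × $61.63 = $2341.94
Overtime pay: 9 × $61.63 × 2 = $1109.34
Gross pay = $2341.94 + $1109.34 = $3451.28
403(b) contribution: $3451.28 × 0.065 = $224.33
Taxable wages = $3451.28 − $224.33 = $3226.95
Municipal income tax: $3226.95 × 0.0083 = $26.78
State disability insurance: $3451.28 × 0.011 = $37.96
Paid family leave insurance: $3451.28 × 0.015 = $51.77
Dental insurance premium: $126.00
Total deductions = $224.33 + $26.78 + $37.96 + $51.77 + $126.00 = $466.84
Net pay = $3451.28 − $466.84 = $2984.44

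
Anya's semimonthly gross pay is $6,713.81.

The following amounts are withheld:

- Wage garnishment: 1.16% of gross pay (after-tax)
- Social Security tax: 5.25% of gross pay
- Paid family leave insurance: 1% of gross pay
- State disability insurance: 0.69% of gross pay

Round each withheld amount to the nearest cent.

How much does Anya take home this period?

$6,169.98

State disability insurance: $6,713.81 × 0.0069 = $46.33
Social Security tax: $6,713.81 × 0.0525 = $352.48
Paid family leave insurance: $6,713.81 × 0.01 = $67.14
Wage garnishment: $6,713.81 × 0.0116 = $77.88
Total deductions = $46.33 + $352.48 + $67.14 + $77.88 = $543.83
Net pay = $6,713.81 − $543.83 = $6,169.98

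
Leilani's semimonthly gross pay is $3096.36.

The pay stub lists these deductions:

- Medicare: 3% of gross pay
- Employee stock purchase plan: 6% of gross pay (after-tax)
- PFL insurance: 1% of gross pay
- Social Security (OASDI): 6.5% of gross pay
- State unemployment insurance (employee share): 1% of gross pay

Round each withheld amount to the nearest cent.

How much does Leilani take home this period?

$2554.51

PFL insurance: $3096.36 × 0.01 = $30.96
Social Security (OASDI): $3096.36 × 0.065 = $201.26
Medicare: $3096.36 × 0.03 = $92.89
State unemployment insurance (employee share): $3096.36 × 0.01 = $30.96
Employee stock purchase plan: $3096.36 × 0.06 = $185.78
Total deductions = $30.96 + $201.26 + $92.89 + $30.96 + $185.78 = $541.85
Net pay = $3096.36 − $541.85 = $2554.51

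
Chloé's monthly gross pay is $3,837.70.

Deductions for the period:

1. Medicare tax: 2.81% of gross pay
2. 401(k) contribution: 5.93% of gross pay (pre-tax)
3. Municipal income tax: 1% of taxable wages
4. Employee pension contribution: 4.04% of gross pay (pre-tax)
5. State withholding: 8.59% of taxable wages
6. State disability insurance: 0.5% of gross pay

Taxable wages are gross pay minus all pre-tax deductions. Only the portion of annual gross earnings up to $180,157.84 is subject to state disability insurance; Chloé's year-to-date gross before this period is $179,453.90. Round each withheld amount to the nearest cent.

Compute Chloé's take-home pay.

$3,012.38

401(k) contribution: $3,837.70 × 0.0593 = $227.58
Employee pension contribution: $3,837.70 × 0.0404 = $155.04
Pre-tax total = $227.58 + $155.04 = $382.62
Taxable wages = $3,837.70 − $382.62 = $3,455.08
Municipal income tax: $3,455.08 × 0.01 = $34.55
State withholding: $3,455.08 × 0.0859 = $296.79
State disability insurance: only $180,157.84 − $179,453.90 = $703.94 of this check is subject → $703.94 × 0.005 = $3.52
Medicare tax: $3,837.70 × 0.0281 = $107.84
Total deductions = $227.58 + $155.04 + $34.55 + $296.79 + $3.52 + $107.84 = $825.32
Net pay = $3,837.70 − $825.32 = $3,012.38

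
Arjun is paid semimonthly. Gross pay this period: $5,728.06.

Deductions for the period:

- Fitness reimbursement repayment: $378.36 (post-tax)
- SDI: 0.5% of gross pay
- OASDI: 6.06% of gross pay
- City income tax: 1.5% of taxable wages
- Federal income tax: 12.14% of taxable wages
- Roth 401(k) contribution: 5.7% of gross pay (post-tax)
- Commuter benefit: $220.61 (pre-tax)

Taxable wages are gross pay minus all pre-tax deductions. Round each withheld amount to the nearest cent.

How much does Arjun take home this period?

$3,675.62

Commuter benefit: $220.61
Taxable wages = $5,728.06 − $220.61 = $5,507.45
City income tax: $5,507.45 × 0.015 = $82.61
Federal income tax: $5,507.45 × 0.1214 = $668.60
SDI: $5,728.06 × 0.005 = $28.64
OASDI: $5,728.06 × 0.0606 = $347.12
Fitness reimbursement repayment: $378.36
Roth 401(k) contribution: $5,728.06 × 0.057 = $326.50
Total deductions = $220.61 + $82.61 + $668.60 + $28.64 + $347.12 + $378.36 + $326.50 = $2,052.44
Net pay = $5,728.06 − $2,052.44 = $3,675.62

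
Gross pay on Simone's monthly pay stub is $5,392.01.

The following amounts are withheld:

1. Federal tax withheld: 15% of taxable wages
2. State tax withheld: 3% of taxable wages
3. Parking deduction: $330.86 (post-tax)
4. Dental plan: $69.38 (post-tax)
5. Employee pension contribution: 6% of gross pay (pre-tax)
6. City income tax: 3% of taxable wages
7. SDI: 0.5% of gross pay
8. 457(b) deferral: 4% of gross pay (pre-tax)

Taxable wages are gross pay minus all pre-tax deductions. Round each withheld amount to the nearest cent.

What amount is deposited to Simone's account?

$3,406.53

Employee pension contribution: $5,392.01 × 0.06 = $323.52
457(b) deferral: $5,392.01 × 0.04 = $215.68
Pre-tax total = $323.52 + $215.68 = $539.20
Taxable wages = $5,392.01 − $539.20 = $4,852.81
State tax withheld: $4,852.81 × 0.03 = $145.58
Federal tax withheld: $4,852.81 × 0.15 = $727.92
City income tax: $4,852.81 × 0.03 = $145.58
SDI: $5,392.01 × 0.005 = $26.96
Dental plan: $69.38
Parking deduction: $330.86
Total deductions = $323.52 + $215.68 + $145.58 + $727.92 + $145.58 + $26.96 + $69.38 + $330.86 = $1,985.48
Net pay = $5,392.01 − $1,985.48 = $3,406.53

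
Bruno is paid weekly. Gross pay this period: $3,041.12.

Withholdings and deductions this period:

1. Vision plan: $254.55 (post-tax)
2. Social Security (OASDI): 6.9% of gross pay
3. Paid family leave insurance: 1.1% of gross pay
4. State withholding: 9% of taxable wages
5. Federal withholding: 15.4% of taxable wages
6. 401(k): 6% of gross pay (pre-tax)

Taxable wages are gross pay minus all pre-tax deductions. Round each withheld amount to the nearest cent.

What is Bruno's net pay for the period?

401(k): $3,041.12 × 0.06 = $182.47
Taxable wages = $3,041.12 − $182.47 = $2,858.65
Federal withholding: $2,858.65 × 0.154 = $440.23
State withholding: $2,858.65 × 0.09 = $257.28
Paid family leave insurance: $3,041.12 × 0.011 = $33.45
Social Security (OASDI): $3,041.12 × 0.069 = $209.84
Vision plan: $254.55
Total deductions = $182.47 + $440.23 + $257.28 + $33.45 + $209.84 + $254.55 = $1,377.82
Net pay = $3,041.12 − $1,377.82 = $1,663.30

$1,663.30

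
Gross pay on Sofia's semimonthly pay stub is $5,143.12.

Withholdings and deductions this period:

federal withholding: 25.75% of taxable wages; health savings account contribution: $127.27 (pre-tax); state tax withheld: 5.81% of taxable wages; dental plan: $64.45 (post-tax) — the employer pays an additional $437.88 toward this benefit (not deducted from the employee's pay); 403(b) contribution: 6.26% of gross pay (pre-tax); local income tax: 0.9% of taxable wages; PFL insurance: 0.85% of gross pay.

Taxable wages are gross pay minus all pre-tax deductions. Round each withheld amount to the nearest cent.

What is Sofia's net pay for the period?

$3,062.07

Health savings account contribution: $127.27
403(b) contribution: $5,143.12 × 0.0626 = $321.96
Pre-tax total = $127.27 + $321.96 = $449.23
Taxable wages = $5,143.12 − $449.23 = $4,693.89
Federal withholding: $4,693.89 × 0.2575 = $1,208.68
Local income tax: $4,693.89 × 0.009 = $42.25
State tax withheld: $4,693.89 × 0.0581 = $272.72
PFL insurance: $5,143.12 × 0.0085 = $43.72
Dental plan: $64.45
(Employer's $437.88 toward dental plan is not withheld from the employee.)
Total deductions = $127.27 + $321.96 + $1,208.68 + $42.25 + $272.72 + $43.72 + $64.45 = $2,081.05
Net pay = $5,143.12 − $2,081.05 = $3,062.07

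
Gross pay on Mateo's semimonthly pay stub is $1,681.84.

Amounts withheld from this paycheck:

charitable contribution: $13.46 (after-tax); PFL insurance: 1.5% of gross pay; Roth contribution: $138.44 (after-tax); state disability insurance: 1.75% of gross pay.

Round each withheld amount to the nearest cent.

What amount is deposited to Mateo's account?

State disability insurance: $1,681.84 × 0.0175 = $29.43
PFL insurance: $1,681.84 × 0.015 = $25.23
Roth contribution: $138.44
Charitable contribution: $13.46
Total deductions = $29.43 + $25.23 + $138.44 + $13.46 = $206.56
Net pay = $1,681.84 − $206.56 = $1,475.28

$1,475.28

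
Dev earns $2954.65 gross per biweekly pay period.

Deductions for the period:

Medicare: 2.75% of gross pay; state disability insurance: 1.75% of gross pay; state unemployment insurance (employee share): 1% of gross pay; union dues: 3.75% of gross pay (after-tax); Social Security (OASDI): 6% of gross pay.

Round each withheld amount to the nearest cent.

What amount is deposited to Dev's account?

State unemployment insurance (employee share): $2954.65 × 0.01 = $29.55
Medicare: $2954.65 × 0.0275 = $81.25
Social Security (OASDI): $2954.65 × 0.06 = $177.28
State disability insurance: $2954.65 × 0.0175 = $51.71
Union dues: $2954.65 × 0.0375 = $110.80
Total deductions = $29.55 + $81.25 + $177.28 + $51.71 + $110.80 = $450.59
Net pay = $2954.65 − $450.59 = $2504.06

$2504.06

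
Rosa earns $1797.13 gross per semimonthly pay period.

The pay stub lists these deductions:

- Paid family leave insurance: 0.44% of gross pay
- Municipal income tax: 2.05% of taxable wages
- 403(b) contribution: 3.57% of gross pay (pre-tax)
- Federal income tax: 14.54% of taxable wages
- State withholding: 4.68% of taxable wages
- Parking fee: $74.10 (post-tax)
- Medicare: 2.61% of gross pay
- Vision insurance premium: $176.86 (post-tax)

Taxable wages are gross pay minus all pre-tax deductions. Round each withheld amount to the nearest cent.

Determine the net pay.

403(b) contribution: $1797.13 × 0.0357 = $64.16
Taxable wages = $1797.13 − $64.16 = $1732.97
Municipal income tax: $1732.97 × 0.0205 = $35.53
State withholding: $1732.97 × 0.0468 = $81.10
Federal income tax: $1732.97 × 0.1454 = $251.97
Paid family leave insurance: $1797.13 × 0.0044 = $7.91
Medicare: $1797.13 × 0.0261 = $46.91
Parking fee: $74.10
Vision insurance premium: $176.86
Total deductions = $64.16 + $35.53 + $81.10 + $251.97 + $7.91 + $46.91 + $74.10 + $176.86 = $738.54
Net pay = $1797.13 − $738.54 = $1058.59

$1058.59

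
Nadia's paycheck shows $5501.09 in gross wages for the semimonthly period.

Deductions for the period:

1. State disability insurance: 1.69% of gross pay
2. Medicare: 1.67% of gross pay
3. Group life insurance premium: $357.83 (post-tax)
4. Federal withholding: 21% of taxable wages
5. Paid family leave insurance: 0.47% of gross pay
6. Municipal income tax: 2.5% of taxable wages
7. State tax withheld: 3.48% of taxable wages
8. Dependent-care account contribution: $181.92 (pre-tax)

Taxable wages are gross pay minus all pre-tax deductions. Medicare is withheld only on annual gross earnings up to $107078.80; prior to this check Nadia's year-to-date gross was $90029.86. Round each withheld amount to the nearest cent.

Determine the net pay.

$3315.52

Dependent-care account contribution: $181.92
Taxable wages = $5501.09 − $181.92 = $5319.17
Federal withholding: $5319.17 × 0.21 = $1117.03
State tax withheld: $5319.17 × 0.0348 = $185.11
Municipal income tax: $5319.17 × 0.025 = $132.98
Medicare: cap not yet reached, full $5501.09 is subject → $5501.09 × 0.0167 = $91.87
State disability insurance: $5501.09 × 0.0169 = $92.97
Paid family leave insurance: $5501.09 × 0.0047 = $25.86
Group life insurance premium: $357.83
Total deductions = $181.92 + $1117.03 + $185.11 + $132.98 + $91.87 + $92.97 + $25.86 + $357.83 = $2185.57
Net pay = $5501.09 − $2185.57 = $3315.52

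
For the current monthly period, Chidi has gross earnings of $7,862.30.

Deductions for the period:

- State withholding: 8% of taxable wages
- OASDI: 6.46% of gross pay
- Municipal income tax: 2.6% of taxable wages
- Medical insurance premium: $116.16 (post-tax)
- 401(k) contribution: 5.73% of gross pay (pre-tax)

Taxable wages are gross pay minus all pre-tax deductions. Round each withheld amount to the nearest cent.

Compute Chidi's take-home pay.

401(k) contribution: $7,862.30 × 0.0573 = $450.51
Taxable wages = $7,862.30 − $450.51 = $7,411.79
State withholding: $7,411.79 × 0.08 = $592.94
Municipal income tax: $7,411.79 × 0.026 = $192.71
OASDI: $7,862.30 × 0.0646 = $507.90
Medical insurance premium: $116.16
Total deductions = $450.51 + $592.94 + $192.71 + $507.90 + $116.16 = $1,860.22
Net pay = $7,862.30 − $1,860.22 = $6,002.08

$6,002.08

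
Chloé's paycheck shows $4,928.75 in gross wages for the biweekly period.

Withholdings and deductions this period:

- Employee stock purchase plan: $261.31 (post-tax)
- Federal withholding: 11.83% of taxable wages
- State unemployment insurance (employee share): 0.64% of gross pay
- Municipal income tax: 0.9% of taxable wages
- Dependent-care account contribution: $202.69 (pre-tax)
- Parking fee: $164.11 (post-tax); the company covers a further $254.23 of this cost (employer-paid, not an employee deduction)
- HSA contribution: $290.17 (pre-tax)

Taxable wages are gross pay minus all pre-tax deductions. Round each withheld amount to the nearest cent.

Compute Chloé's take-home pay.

HSA contribution: $290.17
Dependent-care account contribution: $202.69
Pre-tax total = $290.17 + $202.69 = $492.86
Taxable wages = $4,928.75 − $492.86 = $4,435.89
Federal withholding: $4,435.89 × 0.1183 = $524.77
Municipal income tax: $4,435.89 × 0.009 = $39.92
State unemployment insurance (employee share): $4,928.75 × 0.0064 = $31.54
Parking fee: $164.11
Employee stock purchase plan: $261.31
(Employer's $254.23 toward parking fee is not withheld from the employee.)
Total deductions = $290.17 + $202.69 + $524.77 + $39.92 + $31.54 + $164.11 + $261.31 = $1,514.51
Net pay = $4,928.75 − $1,514.51 = $3,414.24

$3,414.24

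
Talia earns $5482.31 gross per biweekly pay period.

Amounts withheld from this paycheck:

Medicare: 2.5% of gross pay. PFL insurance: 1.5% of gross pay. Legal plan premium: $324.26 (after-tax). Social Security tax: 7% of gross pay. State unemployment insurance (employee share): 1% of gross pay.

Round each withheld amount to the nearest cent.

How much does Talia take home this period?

Social Security tax: $5482.31 × 0.07 = $383.76
Medicare: $5482.31 × 0.025 = $137.06
State unemployment insurance (employee share): $5482.31 × 0.01 = $54.82
PFL insurance: $5482.31 × 0.015 = $82.23
Legal plan premium: $324.26
Total deductions = $383.76 + $137.06 + $54.82 + $82.23 + $324.26 = $982.13
Net pay = $5482.31 − $982.13 = $4500.18

$4500.18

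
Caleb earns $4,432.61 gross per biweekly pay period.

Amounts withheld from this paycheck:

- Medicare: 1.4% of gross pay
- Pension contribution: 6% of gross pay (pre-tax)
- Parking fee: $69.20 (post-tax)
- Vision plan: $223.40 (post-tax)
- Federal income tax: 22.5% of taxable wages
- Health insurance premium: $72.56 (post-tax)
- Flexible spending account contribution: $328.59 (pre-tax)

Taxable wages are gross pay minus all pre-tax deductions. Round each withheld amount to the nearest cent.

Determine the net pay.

Flexible spending account contribution: $328.59
Pension contribution: $4,432.61 × 0.06 = $265.96
Pre-tax total = $328.59 + $265.96 = $594.55
Taxable wages = $4,432.61 − $594.55 = $3,838.06
Federal income tax: $3,838.06 × 0.225 = $863.56
Medicare: $4,432.61 × 0.014 = $62.06
Health insurance premium: $72.56
Parking fee: $69.20
Vision plan: $223.40
Total deductions = $328.59 + $265.96 + $863.56 + $62.06 + $72.56 + $69.20 + $223.40 = $1,885.33
Net pay = $4,432.61 − $1,885.33 = $2,547.28

$2,547.28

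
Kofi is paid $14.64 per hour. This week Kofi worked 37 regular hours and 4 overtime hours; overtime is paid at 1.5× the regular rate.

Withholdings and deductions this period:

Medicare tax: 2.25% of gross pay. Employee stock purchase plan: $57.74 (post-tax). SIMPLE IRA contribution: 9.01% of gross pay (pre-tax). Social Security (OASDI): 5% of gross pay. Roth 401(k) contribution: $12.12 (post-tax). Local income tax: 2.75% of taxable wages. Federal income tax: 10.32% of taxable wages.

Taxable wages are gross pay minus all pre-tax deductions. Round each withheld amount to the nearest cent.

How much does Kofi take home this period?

$382.44

Regular pay: 37 × $14.64 = $541.68
Overtime pay: 4 × $14.64 × 1.5 = $87.84
Gross pay = $541.68 + $87.84 = $629.52
SIMPLE IRA contribution: $629.52 × 0.0901 = $56.72
Taxable wages = $629.52 − $56.72 = $572.80
Local income tax: $572.80 × 0.0275 = $15.75
Federal income tax: $572.80 × 0.1032 = $59.11
Social Security (OASDI): $629.52 × 0.05 = $31.48
Medicare tax: $629.52 × 0.0225 = $14.16
Employee stock purchase plan: $57.74
Roth 401(k) contribution: $12.12
Total deductions = $56.72 + $15.75 + $59.11 + $31.48 + $14.16 + $57.74 + $12.12 = $247.08
Net pay = $629.52 − $247.08 = $382.44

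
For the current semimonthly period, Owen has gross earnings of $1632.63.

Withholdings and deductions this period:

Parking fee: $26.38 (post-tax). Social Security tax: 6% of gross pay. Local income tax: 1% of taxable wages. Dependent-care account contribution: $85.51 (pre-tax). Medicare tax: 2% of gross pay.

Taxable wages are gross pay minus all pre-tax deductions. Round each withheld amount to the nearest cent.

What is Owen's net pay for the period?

Dependent-care account contribution: $85.51
Taxable wages = $1632.63 − $85.51 = $1547.12
Local income tax: $1547.12 × 0.01 = $15.47
Social Security tax: $1632.63 × 0.06 = $97.96
Medicare tax: $1632.63 × 0.02 = $32.65
Parking fee: $26.38
Total deductions = $85.51 + $15.47 + $97.96 + $32.65 + $26.38 = $257.97
Net pay = $1632.63 − $257.97 = $1374.66

$1374.66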